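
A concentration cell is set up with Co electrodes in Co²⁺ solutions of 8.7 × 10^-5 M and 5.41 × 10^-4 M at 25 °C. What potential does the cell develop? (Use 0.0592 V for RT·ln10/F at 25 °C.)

0.024 V

Both half-cells are Co²⁺/Co, so E°_cell = 0. The concentrated side is the cathode; the cell reaction moves Co²⁺ from high to low concentration with n = 2.
Q = [Co²⁺]_dilute/[Co²⁺]_conc = 8.7 × 10^-5/5.41 × 10^-4 = 0.161.
E = 0 − (0.0592/2) log Q = −(0.0592/2)(-0.794) = 0.0235 V.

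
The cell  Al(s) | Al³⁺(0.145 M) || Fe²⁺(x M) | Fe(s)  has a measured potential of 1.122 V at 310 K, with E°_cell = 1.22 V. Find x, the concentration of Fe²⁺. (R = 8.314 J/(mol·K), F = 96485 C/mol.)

1.8 × 10^-4 M

From the Nernst equation, ln Q = nF(E° − E)/RT = 6×96485×(1.22 − 1.122)/(8.314×310) = 22.012, so Q = 3.63 × 10^9.
With Q = [Al³⁺]^2/[Fe²⁺]^3 and the known concentrations, [Fe²⁺]^3 in the denominator gives [Fe²⁺] = 1.8 × 10^-4 M.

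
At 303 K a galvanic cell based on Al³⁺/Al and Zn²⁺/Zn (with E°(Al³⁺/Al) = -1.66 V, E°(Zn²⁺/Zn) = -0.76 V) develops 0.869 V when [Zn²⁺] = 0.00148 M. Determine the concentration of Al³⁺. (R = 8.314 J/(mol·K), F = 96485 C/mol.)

0.002 M

From the Nernst equation, ln Q = nF(E° − E)/RT = 6×96485×(0.90 − 0.869)/(8.314×303) = 7.124, so Q = 1240.
With Q = [Al³⁺]^2/[Zn²⁺]^3 and the known concentrations, [Al³⁺]^2 in the numerator gives [Al³⁺] = 0.002 M.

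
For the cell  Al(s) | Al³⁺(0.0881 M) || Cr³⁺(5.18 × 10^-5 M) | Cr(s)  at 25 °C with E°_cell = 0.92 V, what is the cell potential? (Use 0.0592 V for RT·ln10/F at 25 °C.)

Balancing electrons gives n = 3; the reaction quotient is Q = [Al³⁺]/[Cr³⁺] = 1700.
At 25 °C, E = E° − (0.0592/n) log Q = 0.92 − (0.0592/3)(3.231) = 0.920 − 0.064 = 0.856 V.

0.856 V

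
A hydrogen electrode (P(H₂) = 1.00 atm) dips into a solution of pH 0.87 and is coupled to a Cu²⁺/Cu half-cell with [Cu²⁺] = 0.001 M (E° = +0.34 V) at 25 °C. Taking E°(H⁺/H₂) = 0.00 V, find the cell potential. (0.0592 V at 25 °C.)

0.30 V

The Cu²⁺/Cu couple is the cathode, so E°_cell = 0.34 V; n = 2.
[H⁺] = 10^(−0.87) = 0.13 M, and Q = [H⁺]^2 / ([Cu²⁺]·P(H₂)) = 18.2.
E = E° − (0.0592/2) log Q = 0.34 − (0.0592/2)(1.260) = 0.303 V.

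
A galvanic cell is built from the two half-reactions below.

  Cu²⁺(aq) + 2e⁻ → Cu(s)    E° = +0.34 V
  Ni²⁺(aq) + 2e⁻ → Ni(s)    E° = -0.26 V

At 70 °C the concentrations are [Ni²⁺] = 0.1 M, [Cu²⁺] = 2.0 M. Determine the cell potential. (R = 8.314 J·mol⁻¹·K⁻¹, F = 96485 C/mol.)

The Cu²⁺/Cu couple has the higher reduction potential and acts as the cathode, so E°_cell = +0.34 − (-0.26) = 0.60 V.
Balancing electrons gives n = 2; the reaction quotient is Q = [Ni²⁺]/[Cu²⁺] = 0.0500.
E = E° − (RT/nF) ln Q = 0.60 − (8.314×343)/(2×96485) × (-2.996) = 0.600 + 0.044 = 0.644 V.

0.644 V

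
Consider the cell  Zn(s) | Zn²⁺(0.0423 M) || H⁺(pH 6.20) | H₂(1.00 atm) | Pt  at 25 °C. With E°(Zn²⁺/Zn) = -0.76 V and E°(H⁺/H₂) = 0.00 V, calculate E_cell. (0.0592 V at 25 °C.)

0.43 V

The hydrogen couple is the cathode, so E°_cell = 0.76 V; n = 2.
[H⁺] = 10^(−6.20) = 6.3 × 10^-7 M, and Q = [Zn²⁺]·P(H₂) / [H⁺]^2 = 1.06 × 10^11.
E = E° − (0.0592/2) log Q = 0.76 − (0.0592/2)(11.026) = 0.434 V.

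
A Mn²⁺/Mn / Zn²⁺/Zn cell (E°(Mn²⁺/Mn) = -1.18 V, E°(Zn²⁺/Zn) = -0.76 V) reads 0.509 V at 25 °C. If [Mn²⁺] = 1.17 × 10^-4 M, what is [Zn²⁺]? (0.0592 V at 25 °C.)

From the Nernst equation, log Q = n(E° − E)/0.0592 = 2(0.42 − 0.509)/0.0592 = -3.007, so Q = 9.85 × 10^-4.
With Q = [Mn²⁺]/[Zn²⁺] and the known concentrations, [Zn²⁺] in the denominator gives [Zn²⁺] = 0.12 M.

0.12 M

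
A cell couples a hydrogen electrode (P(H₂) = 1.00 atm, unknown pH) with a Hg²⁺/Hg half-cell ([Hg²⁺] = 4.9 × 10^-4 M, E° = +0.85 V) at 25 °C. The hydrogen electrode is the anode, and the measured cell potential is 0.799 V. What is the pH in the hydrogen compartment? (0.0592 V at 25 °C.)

E°_cell = 0.85 V and n = 2.
log Q = n(E° − E)/0.0592 = 2×(0.85 − 0.799)/0.0592 = 1.723.
With Q = [H⁺]^2 / ([Hg²⁺]·P(H₂)), solving for [H⁺] gives log[H⁺] = -0.793, so pH = 0.79.

pH = 0.79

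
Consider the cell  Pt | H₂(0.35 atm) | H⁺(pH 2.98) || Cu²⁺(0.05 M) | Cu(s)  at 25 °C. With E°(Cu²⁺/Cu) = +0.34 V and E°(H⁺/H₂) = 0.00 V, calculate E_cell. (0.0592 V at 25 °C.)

0.46 V

The Cu²⁺/Cu couple is the cathode, so E°_cell = 0.34 V; n = 2.
[H⁺] = 10^(−2.98) = 0.0010 M, and Q = [H⁺]^2 / ([Cu²⁺]·P(H₂)) = 6.27 × 10^-5.
E = E° − (0.0592/2) log Q = 0.34 − (0.0592/2)(-4.203) = 0.464 V.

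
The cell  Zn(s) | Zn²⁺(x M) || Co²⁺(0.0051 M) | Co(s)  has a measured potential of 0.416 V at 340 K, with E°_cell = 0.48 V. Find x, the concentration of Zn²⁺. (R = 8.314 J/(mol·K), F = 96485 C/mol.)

From the Nernst equation, ln Q = nF(E° − E)/RT = 2×96485×(0.48 − 0.416)/(8.314×340) = 4.369, so Q = 79.0.
With Q = [Zn²⁺]/[Co²⁺] and the known concentrations, [Zn²⁺] in the numerator gives [Zn²⁺] = 0.4 M.

0.4 M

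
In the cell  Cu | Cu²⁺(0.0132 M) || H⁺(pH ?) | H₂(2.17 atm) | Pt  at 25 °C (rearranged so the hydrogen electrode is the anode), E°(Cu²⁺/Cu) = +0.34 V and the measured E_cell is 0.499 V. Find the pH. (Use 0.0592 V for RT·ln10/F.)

E°_cell = 0.34 V and n = 2.
log Q = n(E° − E)/0.0592 = 2×(0.34 − 0.499)/0.0592 = -5.372.
With Q = [H⁺]^2 / ([Cu²⁺]·P(H₂)), solving for [H⁺] gives log[H⁺] = -3.457, so pH = 3.46.

pH = 3.46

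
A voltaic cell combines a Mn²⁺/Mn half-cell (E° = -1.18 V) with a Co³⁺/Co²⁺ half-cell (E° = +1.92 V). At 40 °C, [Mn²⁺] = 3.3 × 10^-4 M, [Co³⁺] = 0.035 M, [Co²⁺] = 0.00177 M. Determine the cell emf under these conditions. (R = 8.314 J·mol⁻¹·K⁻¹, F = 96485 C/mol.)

3.29 V

The Co³⁺/Co²⁺ couple has the higher reduction potential and acts as the cathode, so E°_cell = +1.92 − (-1.18) = 3.10 V.
Balancing electrons gives n = 2; the reaction quotient is Q = [Mn²⁺]·[Co²⁺]^2/[Co³⁺]^2 = 8.44 × 10^-7.
E = E° − (RT/nF) ln Q = 3.10 − (8.314×313)/(2×96485) × (-13.985) = 3.100 + 0.189 = 3.289 V.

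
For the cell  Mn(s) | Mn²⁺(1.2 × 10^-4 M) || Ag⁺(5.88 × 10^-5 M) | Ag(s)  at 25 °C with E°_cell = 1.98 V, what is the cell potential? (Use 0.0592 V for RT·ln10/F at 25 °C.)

Balancing electrons gives n = 2; the reaction quotient is Q = [Mn²⁺]/[Ag⁺]^2 = 3.47 × 10^4.
At 25 °C, E = E° − (0.0592/n) log Q = 1.98 − (0.0592/2)(4.540) = 1.980 − 0.134 = 1.846 V.

1.85 V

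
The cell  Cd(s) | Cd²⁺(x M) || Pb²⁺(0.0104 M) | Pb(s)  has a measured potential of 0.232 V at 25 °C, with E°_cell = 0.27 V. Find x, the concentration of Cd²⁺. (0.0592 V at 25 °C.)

0.2 M

From the Nernst equation, log Q = n(E° − E)/0.0592 = 2(0.27 − 0.232)/0.0592 = 1.284, so Q = 19.2.
With Q = [Cd²⁺]/[Pb²⁺] and the known concentrations, [Cd²⁺] in the numerator gives [Cd²⁺] = 0.2 M.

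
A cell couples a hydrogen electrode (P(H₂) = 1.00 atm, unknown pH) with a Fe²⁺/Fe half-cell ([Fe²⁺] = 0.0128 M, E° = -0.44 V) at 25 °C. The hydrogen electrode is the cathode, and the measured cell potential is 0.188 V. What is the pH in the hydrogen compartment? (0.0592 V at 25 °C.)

pH = 5.20

E°_cell = 0.44 V and n = 2.
log Q = n(E° − E)/0.0592 = 2×(0.44 − 0.188)/0.0592 = 8.514.
With Q = [Fe²⁺]·P(H₂) / [H⁺]^2, solving for [H⁺] gives log[H⁺] = -5.203, so pH = 5.20.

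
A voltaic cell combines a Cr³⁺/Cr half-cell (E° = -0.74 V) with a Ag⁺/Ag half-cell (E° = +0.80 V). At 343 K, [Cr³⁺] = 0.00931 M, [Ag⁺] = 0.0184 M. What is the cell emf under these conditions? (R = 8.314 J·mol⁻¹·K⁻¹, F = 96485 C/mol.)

The Ag⁺/Ag couple has the higher reduction potential and acts as the cathode, so E°_cell = +0.80 − (-0.74) = 1.54 V.
Balancing electrons gives n = 3; the reaction quotient is Q = [Cr³⁺]/[Ag⁺]^3 = 1490.
E = E° − (RT/nF) ln Q = 1.54 − (8.314×343)/(3×96485) × (7.310) = 1.540 − 0.072 = 1.468 V.

1.47 V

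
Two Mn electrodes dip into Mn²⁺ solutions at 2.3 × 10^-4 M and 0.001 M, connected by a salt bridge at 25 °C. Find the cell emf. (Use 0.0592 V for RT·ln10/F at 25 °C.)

Both half-cells are Mn²⁺/Mn, so E°_cell = 0. The concentrated side is the cathode; the cell reaction moves Mn²⁺ from high to low concentration with n = 2.
Q = [Mn²⁺]_dilute/[Mn²⁺]_conc = 2.3 × 10^-4/0.001 = 0.230.
E = 0 − (0.0592/2) log Q = −(0.0592/2)(-0.638) = 0.0189 V.

0.019 V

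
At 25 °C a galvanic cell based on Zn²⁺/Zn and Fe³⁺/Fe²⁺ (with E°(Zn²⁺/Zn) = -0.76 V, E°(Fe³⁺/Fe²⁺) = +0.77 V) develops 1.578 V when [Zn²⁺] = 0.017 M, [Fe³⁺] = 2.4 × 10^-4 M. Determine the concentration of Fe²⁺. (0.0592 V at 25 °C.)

2.8 × 10^-4 M

From the Nernst equation, log Q = n(E° − E)/0.0592 = 2(1.53 − 1.578)/0.0592 = -1.622, so Q = 0.0239.
With Q = [Zn²⁺]·[Fe²⁺]^2/[Fe³⁺]^2 and the known concentrations, [Fe²⁺]^2 in the numerator gives [Fe²⁺] = 2.8 × 10^-4 M.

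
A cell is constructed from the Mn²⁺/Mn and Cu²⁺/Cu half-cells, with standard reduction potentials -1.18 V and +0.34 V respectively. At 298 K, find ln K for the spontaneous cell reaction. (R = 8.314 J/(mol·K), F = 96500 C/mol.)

ln K = 118.4

E°_cell = +0.34 − (-1.18) = 1.52 V, with n = 2 electrons transferred.
At equilibrium E = 0, so the Nernst equation gives ln K = nFE°/RT = (2)(96500)(1.52)/((8.314)(298)) = 118.41.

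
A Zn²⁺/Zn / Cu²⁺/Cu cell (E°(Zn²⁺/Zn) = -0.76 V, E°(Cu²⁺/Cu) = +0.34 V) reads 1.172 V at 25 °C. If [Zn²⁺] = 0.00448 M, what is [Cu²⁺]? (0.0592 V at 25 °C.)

1.2 M

From the Nernst equation, log Q = n(E° − E)/0.0592 = 2(1.10 − 1.172)/0.0592 = -2.432, so Q = 0.00369.
With Q = [Zn²⁺]/[Cu²⁺] and the known concentrations, [Cu²⁺] in the denominator gives [Cu²⁺] = 1.2 M.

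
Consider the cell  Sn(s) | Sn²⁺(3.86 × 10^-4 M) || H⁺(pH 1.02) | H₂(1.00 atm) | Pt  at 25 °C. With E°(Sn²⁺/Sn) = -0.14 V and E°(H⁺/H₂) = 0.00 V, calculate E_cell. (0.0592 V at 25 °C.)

The hydrogen couple is the cathode, so E°_cell = 0.14 V; n = 2.
[H⁺] = 10^(−1.02) = 0.095 M, and Q = [Sn²⁺]·P(H₂) / [H⁺]^2 = 0.0423.
E = E° − (0.0592/2) log Q = 0.14 − (0.0592/2)(-1.373) = 0.181 V.

0.18 V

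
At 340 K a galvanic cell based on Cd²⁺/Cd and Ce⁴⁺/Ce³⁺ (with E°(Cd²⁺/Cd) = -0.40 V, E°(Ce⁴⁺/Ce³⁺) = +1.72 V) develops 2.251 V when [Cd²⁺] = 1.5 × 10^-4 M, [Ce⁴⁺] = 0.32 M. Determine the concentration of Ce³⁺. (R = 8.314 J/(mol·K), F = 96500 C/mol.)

From the Nernst equation, ln Q = nF(E° − E)/RT = 2×96500×(2.12 − 2.251)/(8.314×340) = -8.944, so Q = 1.3 × 10^-4.
With Q = [Cd²⁺]·[Ce³⁺]^2/[Ce⁴⁺]^2 and the known concentrations, [Ce³⁺]^2 in the numerator gives [Ce³⁺] = 0.3 M.

0.3 M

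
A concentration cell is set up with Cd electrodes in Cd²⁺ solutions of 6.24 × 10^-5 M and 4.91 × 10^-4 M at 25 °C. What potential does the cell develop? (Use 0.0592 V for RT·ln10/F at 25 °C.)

0.027 V

Both half-cells are Cd²⁺/Cd, so E°_cell = 0. The concentrated side is the cathode; the cell reaction moves Cd²⁺ from high to low concentration with n = 2.
Q = [Cd²⁺]_dilute/[Cd²⁺]_conc = 6.24 × 10^-5/4.91 × 10^-4 = 0.127.
E = 0 − (0.0592/2) log Q = −(0.0592/2)(-0.896) = 0.0265 V.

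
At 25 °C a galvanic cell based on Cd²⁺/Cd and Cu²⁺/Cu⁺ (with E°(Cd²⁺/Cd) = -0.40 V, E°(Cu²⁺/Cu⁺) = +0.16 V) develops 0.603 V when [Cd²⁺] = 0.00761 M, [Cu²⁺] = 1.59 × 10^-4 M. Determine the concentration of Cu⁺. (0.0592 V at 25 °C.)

From the Nernst equation, log Q = n(E° − E)/0.0592 = 2(0.56 − 0.603)/0.0592 = -1.453, so Q = 0.0353.
With Q = [Cd²⁺]·[Cu⁺]^2/[Cu²⁺]^2 and the known concentrations, [Cu⁺]^2 in the numerator gives [Cu⁺] = 3.4 × 10^-4 M.

3.4 × 10^-4 M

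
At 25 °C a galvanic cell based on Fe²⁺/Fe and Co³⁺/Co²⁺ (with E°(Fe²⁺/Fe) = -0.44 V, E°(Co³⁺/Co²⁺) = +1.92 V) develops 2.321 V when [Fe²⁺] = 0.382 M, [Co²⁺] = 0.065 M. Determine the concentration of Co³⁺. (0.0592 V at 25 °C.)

0.0088 M

From the Nernst equation, log Q = n(E° − E)/0.0592 = 2(2.36 − 2.321)/0.0592 = 1.318, so Q = 20.8.
With Q = [Fe²⁺]·[Co²⁺]^2/[Co³⁺]^2 and the known concentrations, [Co³⁺]^2 in the denominator gives [Co³⁺] = 0.0088 M.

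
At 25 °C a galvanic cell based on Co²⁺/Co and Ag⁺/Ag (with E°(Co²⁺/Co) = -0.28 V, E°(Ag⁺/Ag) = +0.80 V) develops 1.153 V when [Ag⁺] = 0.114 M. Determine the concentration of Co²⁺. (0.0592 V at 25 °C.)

From the Nernst equation, log Q = n(E° − E)/0.0592 = 2(1.08 − 1.153)/0.0592 = -2.466, so Q = 0.00342.
With Q = [Co²⁺]/[Ag⁺]^2 and the known concentrations, [Co²⁺] in the numerator gives [Co²⁺] = 4.4 × 10^-5 M.

4.4 × 10^-5 M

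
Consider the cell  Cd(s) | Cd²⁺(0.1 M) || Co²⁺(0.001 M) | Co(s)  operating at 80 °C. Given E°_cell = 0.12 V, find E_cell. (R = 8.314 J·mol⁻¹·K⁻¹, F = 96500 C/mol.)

Balancing electrons gives n = 2; the reaction quotient is Q = [Cd²⁺]/[Co²⁺] = 100.
E = E° − (RT/nF) ln Q = 0.12 − (8.314×353)/(2×96500) × (4.605) = 0.120 − 0.070 = 0.050 V.

0.050 V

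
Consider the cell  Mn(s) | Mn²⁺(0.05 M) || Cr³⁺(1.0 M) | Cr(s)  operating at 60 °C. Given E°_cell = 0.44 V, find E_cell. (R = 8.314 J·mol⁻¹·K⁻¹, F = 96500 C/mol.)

Balancing electrons gives n = 6; the reaction quotient is Q = [Mn²⁺]^3/[Cr³⁺]^2 = 1.25 × 10^-4.
E = E° − (RT/nF) ln Q = 0.44 − (8.314×333)/(6×96500) × (-8.987) = 0.440 + 0.043 = 0.483 V.

0.483 V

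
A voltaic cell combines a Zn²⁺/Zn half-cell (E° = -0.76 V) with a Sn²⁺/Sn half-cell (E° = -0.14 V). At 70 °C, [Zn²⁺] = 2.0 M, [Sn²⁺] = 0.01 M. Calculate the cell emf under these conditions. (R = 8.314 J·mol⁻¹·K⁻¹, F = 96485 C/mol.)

0.542 V

The Sn²⁺/Sn couple has the higher reduction potential and acts as the cathode, so E°_cell = -0.14 − (-0.76) = 0.62 V.
Balancing electrons gives n = 2; the reaction quotient is Q = [Zn²⁺]/[Sn²⁺] = 200.
E = E° − (RT/nF) ln Q = 0.62 − (8.314×343)/(2×96485) × (5.298) = 0.620 − 0.078 = 0.542 V.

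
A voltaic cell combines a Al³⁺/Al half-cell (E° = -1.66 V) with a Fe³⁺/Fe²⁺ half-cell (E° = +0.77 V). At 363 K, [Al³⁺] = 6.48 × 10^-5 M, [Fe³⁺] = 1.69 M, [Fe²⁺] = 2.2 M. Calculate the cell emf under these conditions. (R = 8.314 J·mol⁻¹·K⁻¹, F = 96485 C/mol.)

2.52 V

The Fe³⁺/Fe²⁺ couple has the higher reduction potential and acts as the cathode, so E°_cell = +0.77 − (-1.66) = 2.43 V.
Balancing electrons gives n = 3; the reaction quotient is Q = [Al³⁺]·[Fe²⁺]^3/[Fe³⁺]^3 = 1.43 × 10^-4.
E = E° − (RT/nF) ln Q = 2.43 − (8.314×363)/(3×96485) × (-8.853) = 2.430 + 0.092 = 2.522 V.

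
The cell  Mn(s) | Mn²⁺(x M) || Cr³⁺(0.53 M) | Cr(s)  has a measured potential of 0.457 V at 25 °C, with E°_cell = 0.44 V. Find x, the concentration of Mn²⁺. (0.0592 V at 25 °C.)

From the Nernst equation, log Q = n(E° − E)/0.0592 = 6(0.44 − 0.457)/0.0592 = -1.723, so Q = 0.0189.
With Q = [Mn²⁺]^3/[Cr³⁺]^2 and the known concentrations, [Mn²⁺]^3 in the numerator gives [Mn²⁺] = 0.17 M.

0.17 M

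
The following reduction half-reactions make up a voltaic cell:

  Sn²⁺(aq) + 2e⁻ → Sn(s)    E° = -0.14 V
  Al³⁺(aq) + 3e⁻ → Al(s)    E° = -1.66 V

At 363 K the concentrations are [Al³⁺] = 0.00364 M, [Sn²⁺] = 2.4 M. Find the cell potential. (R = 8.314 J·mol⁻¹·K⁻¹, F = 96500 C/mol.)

The Sn²⁺/Sn couple has the higher reduction potential and acts as the cathode, so E°_cell = -0.14 − (-1.66) = 1.52 V.
Balancing electrons gives n = 6; the reaction quotient is Q = [Al³⁺]^2/[Sn²⁺]^3 = 9.58 × 10^-7.
E = E° − (RT/nF) ln Q = 1.52 − (8.314×363)/(6×96500) × (-13.858) = 1.520 + 0.072 = 1.592 V.

1.59 V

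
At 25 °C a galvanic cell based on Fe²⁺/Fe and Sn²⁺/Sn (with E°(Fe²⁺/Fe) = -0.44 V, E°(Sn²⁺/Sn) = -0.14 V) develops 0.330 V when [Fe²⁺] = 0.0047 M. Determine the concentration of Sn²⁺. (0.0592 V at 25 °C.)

0.048 M

From the Nernst equation, log Q = n(E° − E)/0.0592 = 2(0.30 − 0.330)/0.0592 = -1.014, so Q = 0.0969.
With Q = [Fe²⁺]/[Sn²⁺] and the known concentrations, [Sn²⁺] in the denominator gives [Sn²⁺] = 0.048 M.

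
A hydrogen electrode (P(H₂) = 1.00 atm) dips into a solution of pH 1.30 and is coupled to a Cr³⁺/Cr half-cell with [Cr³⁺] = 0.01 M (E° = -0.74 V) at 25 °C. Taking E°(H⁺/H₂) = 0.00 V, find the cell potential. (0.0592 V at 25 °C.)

0.70 V

The hydrogen couple is the cathode, so E°_cell = 0.74 V; n = 6.
[H⁺] = 10^(−1.30) = 0.050 M, and Q = [Cr³⁺]^2·P(H₂)^3 / [H⁺]^6 = 6310.
E = E° − (0.0592/6) log Q = 0.74 − (0.0592/6)(3.800) = 0.703 V.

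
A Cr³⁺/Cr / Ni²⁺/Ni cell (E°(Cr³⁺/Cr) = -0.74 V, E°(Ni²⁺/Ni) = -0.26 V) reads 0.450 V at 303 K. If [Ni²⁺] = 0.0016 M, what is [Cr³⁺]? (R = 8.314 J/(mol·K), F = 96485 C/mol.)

From the Nernst equation, ln Q = nF(E° − E)/RT = 6×96485×(0.48 − 0.450)/(8.314×303) = 6.894, so Q = 986.
With Q = [Cr³⁺]^2/[Ni²⁺]^3 and the known concentrations, [Cr³⁺]^2 in the numerator gives [Cr³⁺] = 0.002 M.

0.002 M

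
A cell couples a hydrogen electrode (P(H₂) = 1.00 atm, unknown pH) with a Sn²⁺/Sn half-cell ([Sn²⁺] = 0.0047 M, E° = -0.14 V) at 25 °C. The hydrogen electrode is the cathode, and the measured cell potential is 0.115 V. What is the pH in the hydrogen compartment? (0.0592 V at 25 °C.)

E°_cell = 0.14 V and n = 2.
log Q = n(E° − E)/0.0592 = 2×(0.14 − 0.115)/0.0592 = 0.845.
With Q = [Sn²⁺]·P(H₂) / [H⁺]^2, solving for [H⁺] gives log[H⁺] = -1.586, so pH = 1.59.

pH = 1.59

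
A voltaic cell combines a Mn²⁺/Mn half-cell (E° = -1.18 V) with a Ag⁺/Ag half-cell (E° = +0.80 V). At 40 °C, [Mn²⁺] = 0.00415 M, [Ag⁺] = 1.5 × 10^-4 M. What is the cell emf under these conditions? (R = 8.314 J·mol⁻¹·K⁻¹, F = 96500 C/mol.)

1.82 V

The Ag⁺/Ag couple has the higher reduction potential and acts as the cathode, so E°_cell = +0.80 − (-1.18) = 1.98 V.
Balancing electrons gives n = 2; the reaction quotient is Q = [Mn²⁺]/[Ag⁺]^2 = 1.84 × 10^5.
E = E° − (RT/nF) ln Q = 1.98 − (8.314×313)/(2×96500) × (12.125) = 1.980 − 0.163 = 1.817 V.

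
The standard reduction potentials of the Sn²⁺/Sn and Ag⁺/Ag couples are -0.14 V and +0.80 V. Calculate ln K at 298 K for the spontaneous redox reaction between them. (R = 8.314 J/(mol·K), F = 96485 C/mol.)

E°_cell = +0.80 − (-0.14) = 0.94 V, with n = 2 electrons transferred.
At equilibrium E = 0, so the Nernst equation gives ln K = nFE°/RT = (2)(96485)(0.94)/((8.314)(298)) = 73.21.

ln K = 73.2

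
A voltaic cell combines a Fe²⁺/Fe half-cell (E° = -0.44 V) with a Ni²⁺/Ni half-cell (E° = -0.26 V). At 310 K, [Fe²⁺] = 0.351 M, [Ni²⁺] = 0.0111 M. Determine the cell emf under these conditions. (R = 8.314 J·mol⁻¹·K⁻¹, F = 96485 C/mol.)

The Ni²⁺/Ni couple has the higher reduction potential and acts as the cathode, so E°_cell = -0.26 − (-0.44) = 0.18 V.
Balancing electrons gives n = 2; the reaction quotient is Q = [Fe²⁺]/[Ni²⁺] = 31.6.
E = E° − (RT/nF) ln Q = 0.18 − (8.314×310)/(2×96485) × (3.454) = 0.180 − 0.046 = 0.134 V.

0.134 V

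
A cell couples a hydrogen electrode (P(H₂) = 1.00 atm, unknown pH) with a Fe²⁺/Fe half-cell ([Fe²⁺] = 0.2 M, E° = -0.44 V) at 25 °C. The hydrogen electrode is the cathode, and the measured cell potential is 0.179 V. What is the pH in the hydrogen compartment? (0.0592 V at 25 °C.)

pH = 4.76

E°_cell = 0.44 V and n = 2.
log Q = n(E° − E)/0.0592 = 2×(0.44 − 0.179)/0.0592 = 8.818.
With Q = [Fe²⁺]·P(H₂) / [H⁺]^2, solving for [H⁺] gives log[H⁺] = -4.758, so pH = 4.76.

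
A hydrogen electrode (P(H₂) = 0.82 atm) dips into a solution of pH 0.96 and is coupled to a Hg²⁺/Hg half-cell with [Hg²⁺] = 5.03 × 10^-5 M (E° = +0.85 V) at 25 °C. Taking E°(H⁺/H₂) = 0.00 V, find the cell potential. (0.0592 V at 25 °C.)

0.78 V

The Hg²⁺/Hg couple is the cathode, so E°_cell = 0.85 V; n = 2.
[H⁺] = 10^(−0.96) = 0.11 M, and Q = [H⁺]^2 / ([Hg²⁺]·P(H₂)) = 291.
E = E° − (0.0592/2) log Q = 0.85 − (0.0592/2)(2.465) = 0.777 V.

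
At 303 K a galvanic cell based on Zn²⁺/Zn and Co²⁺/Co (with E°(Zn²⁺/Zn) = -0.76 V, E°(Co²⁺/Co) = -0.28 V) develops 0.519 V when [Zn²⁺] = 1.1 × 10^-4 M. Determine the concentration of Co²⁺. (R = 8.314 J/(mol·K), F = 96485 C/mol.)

0.0022 M

From the Nernst equation, ln Q = nF(E° − E)/RT = 2×96485×(0.48 − 0.519)/(8.314×303) = -2.987, so Q = 0.0504.
With Q = [Zn²⁺]/[Co²⁺] and the known concentrations, [Co²⁺] in the denominator gives [Co²⁺] = 0.0022 M.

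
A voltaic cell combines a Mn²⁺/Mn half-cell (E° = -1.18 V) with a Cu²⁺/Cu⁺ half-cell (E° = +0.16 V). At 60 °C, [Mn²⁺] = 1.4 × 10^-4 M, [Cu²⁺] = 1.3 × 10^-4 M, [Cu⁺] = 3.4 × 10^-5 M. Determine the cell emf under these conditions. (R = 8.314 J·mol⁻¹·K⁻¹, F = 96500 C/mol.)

1.51 V

The Cu²⁺/Cu⁺ couple has the higher reduction potential and acts as the cathode, so E°_cell = +0.16 − (-1.18) = 1.34 V.
Balancing electrons gives n = 2; the reaction quotient is Q = [Mn²⁺]·[Cu⁺]^2/[Cu²⁺]^2 = 9.58 × 10^-6.
E = E° − (RT/nF) ln Q = 1.34 − (8.314×333)/(2×96500) × (-11.556) = 1.340 + 0.166 = 1.506 V.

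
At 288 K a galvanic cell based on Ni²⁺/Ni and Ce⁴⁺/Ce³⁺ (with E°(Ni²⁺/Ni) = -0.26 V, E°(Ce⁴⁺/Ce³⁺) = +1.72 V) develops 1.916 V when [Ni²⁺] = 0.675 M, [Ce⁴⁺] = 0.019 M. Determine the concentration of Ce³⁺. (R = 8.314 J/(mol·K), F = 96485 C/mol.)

0.3 M

From the Nernst equation, ln Q = nF(E° − E)/RT = 2×96485×(1.98 − 1.916)/(8.314×288) = 5.158, so Q = 174.
With Q = [Ni²⁺]·[Ce³⁺]^2/[Ce⁴⁺]^2 and the known concentrations, [Ce³⁺]^2 in the numerator gives [Ce³⁺] = 0.3 M.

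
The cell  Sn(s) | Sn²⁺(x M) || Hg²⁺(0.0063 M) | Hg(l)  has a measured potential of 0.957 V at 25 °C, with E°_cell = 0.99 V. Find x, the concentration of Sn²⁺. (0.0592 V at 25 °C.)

From the Nernst equation, log Q = n(E° − E)/0.0592 = 2(0.99 − 0.957)/0.0592 = 1.115, so Q = 13.0.
With Q = [Sn²⁺]/[Hg²⁺] and the known concentrations, [Sn²⁺] in the numerator gives [Sn²⁺] = 0.082 M.

0.082 M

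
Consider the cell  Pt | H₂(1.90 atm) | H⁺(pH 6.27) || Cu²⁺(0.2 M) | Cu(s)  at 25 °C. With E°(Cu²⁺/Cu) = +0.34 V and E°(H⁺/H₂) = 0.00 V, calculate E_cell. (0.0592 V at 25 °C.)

The Cu²⁺/Cu couple is the cathode, so E°_cell = 0.34 V; n = 2.
[H⁺] = 10^(−6.27) = 5.4 × 10^-7 M, and Q = [H⁺]^2 / ([Cu²⁺]·P(H₂)) = 7.59 × 10^-13.
E = E° − (0.0592/2) log Q = 0.34 − (0.0592/2)(-12.120) = 0.699 V.

0.70 V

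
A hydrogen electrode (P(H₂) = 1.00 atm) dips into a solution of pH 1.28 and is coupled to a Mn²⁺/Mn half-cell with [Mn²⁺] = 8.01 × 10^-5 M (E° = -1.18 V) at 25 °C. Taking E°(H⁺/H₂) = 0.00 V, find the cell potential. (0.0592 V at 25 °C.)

1.23 V

The hydrogen couple is the cathode, so E°_cell = 1.18 V; n = 2.
[H⁺] = 10^(−1.28) = 0.052 M, and Q = [Mn²⁺]·P(H₂) / [H⁺]^2 = 0.0291.
E = E° − (0.0592/2) log Q = 1.18 − (0.0592/2)(-1.536) = 1.225 V.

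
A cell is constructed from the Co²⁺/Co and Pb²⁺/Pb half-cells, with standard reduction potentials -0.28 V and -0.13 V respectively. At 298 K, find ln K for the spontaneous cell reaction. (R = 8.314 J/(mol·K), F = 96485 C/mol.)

ln K = 11.7

E°_cell = -0.13 − (-0.28) = 0.15 V, with n = 2 electrons transferred.
At equilibrium E = 0, so the Nernst equation gives ln K = nFE°/RT = (2)(96485)(0.15)/((8.314)(298)) = 11.68.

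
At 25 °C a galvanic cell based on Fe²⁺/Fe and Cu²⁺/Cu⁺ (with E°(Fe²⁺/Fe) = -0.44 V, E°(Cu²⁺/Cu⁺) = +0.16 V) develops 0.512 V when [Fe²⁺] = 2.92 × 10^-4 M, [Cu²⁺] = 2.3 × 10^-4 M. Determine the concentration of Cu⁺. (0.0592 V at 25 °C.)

From the Nernst equation, log Q = n(E° − E)/0.0592 = 2(0.60 − 0.512)/0.0592 = 2.973, so Q = 940.
With Q = [Fe²⁺]·[Cu⁺]^2/[Cu²⁺]^2 and the known concentrations, [Cu⁺]^2 in the numerator gives [Cu⁺] = 0.41 M.

0.41 M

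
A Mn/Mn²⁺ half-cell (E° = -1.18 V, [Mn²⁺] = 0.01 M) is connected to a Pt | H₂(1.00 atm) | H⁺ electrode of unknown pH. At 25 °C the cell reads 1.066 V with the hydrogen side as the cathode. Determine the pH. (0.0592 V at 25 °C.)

pH = 2.93

E°_cell = 1.18 V and n = 2.
log Q = n(E° − E)/0.0592 = 2×(1.18 − 1.066)/0.0592 = 3.851.
With Q = [Mn²⁺]·P(H₂) / [H⁺]^2, solving for [H⁺] gives log[H⁺] = -2.926, so pH = 2.93.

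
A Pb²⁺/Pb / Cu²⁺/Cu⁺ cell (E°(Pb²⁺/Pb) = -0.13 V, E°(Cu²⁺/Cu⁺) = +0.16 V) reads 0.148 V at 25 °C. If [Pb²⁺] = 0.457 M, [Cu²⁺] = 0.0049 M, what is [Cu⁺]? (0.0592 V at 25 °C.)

From the Nernst equation, log Q = n(E° − E)/0.0592 = 2(0.29 − 0.148)/0.0592 = 4.797, so Q = 6.27 × 10^4.
With Q = [Pb²⁺]·[Cu⁺]^2/[Cu²⁺]^2 and the known concentrations, [Cu⁺]^2 in the numerator gives [Cu⁺] = 1.8 M.

1.8 M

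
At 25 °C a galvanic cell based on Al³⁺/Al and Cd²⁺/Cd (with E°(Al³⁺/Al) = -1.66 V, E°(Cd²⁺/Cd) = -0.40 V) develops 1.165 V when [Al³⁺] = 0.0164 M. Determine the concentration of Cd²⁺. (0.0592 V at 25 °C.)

From the Nernst equation, log Q = n(E° − E)/0.0592 = 6(1.26 − 1.165)/0.0592 = 9.628, so Q = 4.25 × 10^9.
With Q = [Al³⁺]^2/[Cd²⁺]^3 and the known concentrations, [Cd²⁺]^3 in the denominator gives [Cd²⁺] = 4 × 10^-5 M.

4 × 10^-5 M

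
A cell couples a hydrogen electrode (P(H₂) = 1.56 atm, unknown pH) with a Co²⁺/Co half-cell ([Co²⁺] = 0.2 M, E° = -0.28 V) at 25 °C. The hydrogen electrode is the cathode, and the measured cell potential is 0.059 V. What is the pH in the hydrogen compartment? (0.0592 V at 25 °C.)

E°_cell = 0.28 V and n = 2.
log Q = n(E° − E)/0.0592 = 2×(0.28 − 0.059)/0.0592 = 7.466.
With Q = [Co²⁺]·P(H₂) / [H⁺]^2, solving for [H⁺] gives log[H⁺] = -3.986, so pH = 3.99.

pH = 3.99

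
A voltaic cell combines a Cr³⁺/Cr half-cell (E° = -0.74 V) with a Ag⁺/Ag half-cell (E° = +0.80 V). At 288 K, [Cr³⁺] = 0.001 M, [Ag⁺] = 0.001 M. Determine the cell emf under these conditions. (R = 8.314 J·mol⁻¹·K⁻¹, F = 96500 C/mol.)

The Ag⁺/Ag couple has the higher reduction potential and acts as the cathode, so E°_cell = +0.80 − (-0.74) = 1.54 V.
Balancing electrons gives n = 3; the reaction quotient is Q = [Cr³⁺]/[Ag⁺]^3 = 1 × 10^6.
E = E° − (RT/nF) ln Q = 1.54 − (8.314×288)/(3×96500) × (13.816) = 1.540 − 0.114 = 1.426 V.

1.43 V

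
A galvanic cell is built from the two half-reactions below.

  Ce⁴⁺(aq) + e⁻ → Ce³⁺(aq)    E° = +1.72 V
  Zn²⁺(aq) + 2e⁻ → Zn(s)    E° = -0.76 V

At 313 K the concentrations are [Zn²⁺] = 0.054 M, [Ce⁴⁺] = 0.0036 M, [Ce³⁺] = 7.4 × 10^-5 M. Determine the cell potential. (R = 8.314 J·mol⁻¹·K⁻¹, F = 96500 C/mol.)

2.62 V

The Ce⁴⁺/Ce³⁺ couple has the higher reduction potential and acts as the cathode, so E°_cell = +1.72 − (-0.76) = 2.48 V.
Balancing electrons gives n = 2; the reaction quotient is Q = [Zn²⁺]·[Ce³⁺]^2/[Ce⁴⁺]^2 = 2.28 × 10^-5.
E = E° − (RT/nF) ln Q = 2.48 − (8.314×313)/(2×96500) × (-10.688) = 2.480 + 0.144 = 2.624 V.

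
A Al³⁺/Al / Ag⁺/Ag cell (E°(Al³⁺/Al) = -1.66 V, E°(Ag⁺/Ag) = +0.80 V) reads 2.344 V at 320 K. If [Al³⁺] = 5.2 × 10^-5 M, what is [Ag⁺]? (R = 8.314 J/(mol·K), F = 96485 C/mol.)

5.6 × 10^-4 M

From the Nernst equation, ln Q = nF(E° − E)/RT = 3×96485×(2.46 − 2.344)/(8.314×320) = 12.621, so Q = 3.03 × 10^5.
With Q = [Al³⁺]/[Ag⁺]^3 and the known concentrations, [Ag⁺]^3 in the denominator gives [Ag⁺] = 5.6 × 10^-4 M.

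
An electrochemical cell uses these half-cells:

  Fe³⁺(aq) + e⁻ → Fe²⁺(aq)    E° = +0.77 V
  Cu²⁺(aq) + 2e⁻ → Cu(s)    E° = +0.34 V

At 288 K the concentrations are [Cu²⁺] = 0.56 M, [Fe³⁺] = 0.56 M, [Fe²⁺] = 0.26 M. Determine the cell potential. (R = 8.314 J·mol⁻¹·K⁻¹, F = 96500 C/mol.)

The Fe³⁺/Fe²⁺ couple has the higher reduction potential and acts as the cathode, so E°_cell = +0.77 − (+0.34) = 0.43 V.
Balancing electrons gives n = 2; the reaction quotient is Q = [Cu²⁺]·[Fe²⁺]^2/[Fe³⁺]^2 = 0.121.
E = E° − (RT/nF) ln Q = 0.43 − (8.314×288)/(2×96500) × (-2.114) = 0.430 + 0.026 = 0.456 V.

0.456 V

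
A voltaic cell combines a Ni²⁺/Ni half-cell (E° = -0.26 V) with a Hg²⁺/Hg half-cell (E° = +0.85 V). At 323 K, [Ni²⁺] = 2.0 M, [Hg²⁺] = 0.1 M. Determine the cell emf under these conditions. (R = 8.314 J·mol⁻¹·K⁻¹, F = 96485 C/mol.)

The Hg²⁺/Hg couple has the higher reduction potential and acts as the cathode, so E°_cell = +0.85 − (-0.26) = 1.11 V.
Balancing electrons gives n = 2; the reaction quotient is Q = [Ni²⁺]/[Hg²⁺] = 20.0.
E = E° − (RT/nF) ln Q = 1.11 − (8.314×323)/(2×96485) × (2.996) = 1.110 − 0.042 = 1.068 V.

1.07 V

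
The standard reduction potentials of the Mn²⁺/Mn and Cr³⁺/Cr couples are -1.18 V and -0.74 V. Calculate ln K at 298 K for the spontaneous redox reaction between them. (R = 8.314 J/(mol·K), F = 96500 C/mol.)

ln K = 102.8

E°_cell = -0.74 − (-1.18) = 0.44 V, with n = 6 electrons transferred.
At equilibrium E = 0, so the Nernst equation gives ln K = nFE°/RT = (6)(96500)(0.44)/((8.314)(298)) = 102.83.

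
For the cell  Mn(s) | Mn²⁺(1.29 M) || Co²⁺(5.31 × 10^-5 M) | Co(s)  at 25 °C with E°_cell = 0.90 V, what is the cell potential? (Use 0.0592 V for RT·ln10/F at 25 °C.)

Balancing electrons gives n = 2; the reaction quotient is Q = [Mn²⁺]/[Co²⁺] = 2.43 × 10^4.
At 25 °C, E = E° − (0.0592/n) log Q = 0.90 − (0.0592/2)(4.385) = 0.900 − 0.130 = 0.770 V.

0.770 V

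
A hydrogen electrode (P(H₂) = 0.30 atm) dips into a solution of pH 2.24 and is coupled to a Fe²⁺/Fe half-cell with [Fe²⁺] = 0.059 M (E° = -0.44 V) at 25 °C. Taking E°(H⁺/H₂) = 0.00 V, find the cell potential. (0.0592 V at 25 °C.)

The hydrogen couple is the cathode, so E°_cell = 0.44 V; n = 2.
[H⁺] = 10^(−2.24) = 0.0058 M, and Q = [Fe²⁺]·P(H₂) / [H⁺]^2 = 535.
E = E° − (0.0592/2) log Q = 0.44 − (0.0592/2)(2.728) = 0.359 V.

0.36 V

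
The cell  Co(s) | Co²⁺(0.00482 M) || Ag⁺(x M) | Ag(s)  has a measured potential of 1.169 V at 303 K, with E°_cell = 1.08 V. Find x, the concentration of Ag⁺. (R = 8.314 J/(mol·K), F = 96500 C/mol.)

From the Nernst equation, ln Q = nF(E° − E)/RT = 2×96500×(1.08 − 1.169)/(8.314×303) = -6.819, so Q = 0.00109.
With Q = [Co²⁺]/[Ag⁺]^2 and the known concentrations, [Ag⁺]^2 in the denominator gives [Ag⁺] = 2.1 M.

2.1 M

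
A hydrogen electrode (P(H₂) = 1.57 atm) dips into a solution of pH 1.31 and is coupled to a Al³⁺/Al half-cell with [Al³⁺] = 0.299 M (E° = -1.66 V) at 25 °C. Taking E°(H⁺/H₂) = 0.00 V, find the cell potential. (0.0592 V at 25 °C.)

1.59 V

The hydrogen couple is the cathode, so E°_cell = 1.66 V; n = 6.
[H⁺] = 10^(−1.31) = 0.049 M, and Q = [Al³⁺]^2·P(H₂)^3 / [H⁺]^6 = 2.51 × 10^7.
E = E° − (0.0592/6) log Q = 1.66 − (0.0592/6)(7.399) = 1.587 V.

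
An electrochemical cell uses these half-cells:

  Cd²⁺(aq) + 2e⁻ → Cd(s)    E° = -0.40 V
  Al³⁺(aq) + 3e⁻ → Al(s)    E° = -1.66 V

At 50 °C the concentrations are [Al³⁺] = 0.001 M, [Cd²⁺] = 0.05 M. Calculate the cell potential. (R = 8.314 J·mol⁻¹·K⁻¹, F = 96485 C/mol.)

1.28 V

The Cd²⁺/Cd couple has the higher reduction potential and acts as the cathode, so E°_cell = -0.40 − (-1.66) = 1.26 V.
Balancing electrons gives n = 6; the reaction quotient is Q = [Al³⁺]^2/[Cd²⁺]^3 = 0.00800.
E = E° − (RT/nF) ln Q = 1.26 − (8.314×323)/(6×96485) × (-4.828) = 1.260 + 0.022 = 1.282 V.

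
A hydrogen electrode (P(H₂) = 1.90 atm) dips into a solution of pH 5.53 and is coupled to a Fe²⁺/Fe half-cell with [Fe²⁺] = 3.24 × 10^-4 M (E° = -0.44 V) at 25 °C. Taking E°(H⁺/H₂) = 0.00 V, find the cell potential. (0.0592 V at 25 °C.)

0.21 V

The hydrogen couple is the cathode, so E°_cell = 0.44 V; n = 2.
[H⁺] = 10^(−5.53) = 3 × 10^-6 M, and Q = [Fe²⁺]·P(H₂) / [H⁺]^2 = 7.07 × 10^7.
E = E° − (0.0592/2) log Q = 0.44 − (0.0592/2)(7.849) = 0.208 V.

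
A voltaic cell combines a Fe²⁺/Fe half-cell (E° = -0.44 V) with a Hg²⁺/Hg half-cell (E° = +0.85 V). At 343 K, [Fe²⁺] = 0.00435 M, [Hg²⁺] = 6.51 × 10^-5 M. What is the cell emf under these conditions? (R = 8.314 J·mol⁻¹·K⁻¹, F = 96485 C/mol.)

1.23 V

The Hg²⁺/Hg couple has the higher reduction potential and acts as the cathode, so E°_cell = +0.85 − (-0.44) = 1.29 V.
Balancing electrons gives n = 2; the reaction quotient is Q = [Fe²⁺]/[Hg²⁺] = 66.8.
E = E° − (RT/nF) ln Q = 1.29 − (8.314×343)/(2×96485) × (4.202) = 1.290 − 0.062 = 1.228 V.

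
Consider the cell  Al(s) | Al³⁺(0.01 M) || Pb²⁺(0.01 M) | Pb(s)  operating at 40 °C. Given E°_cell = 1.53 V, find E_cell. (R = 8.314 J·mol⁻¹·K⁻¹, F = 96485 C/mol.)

1.51 V

Balancing electrons gives n = 6; the reaction quotient is Q = [Al³⁺]^2/[Pb²⁺]^3 = 100.
E = E° − (RT/nF) ln Q = 1.53 − (8.314×313)/(6×96485) × (4.605) = 1.530 − 0.021 = 1.509 V.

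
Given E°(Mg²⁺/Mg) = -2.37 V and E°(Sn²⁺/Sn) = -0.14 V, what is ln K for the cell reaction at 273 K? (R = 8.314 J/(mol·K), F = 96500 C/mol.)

E°_cell = -0.14 − (-2.37) = 2.23 V, with n = 2 electrons transferred.
At equilibrium E = 0, so the Nernst equation gives ln K = nFE°/RT = (2)(96500)(2.23)/((8.314)(273)) = 189.62.

ln K = 189.6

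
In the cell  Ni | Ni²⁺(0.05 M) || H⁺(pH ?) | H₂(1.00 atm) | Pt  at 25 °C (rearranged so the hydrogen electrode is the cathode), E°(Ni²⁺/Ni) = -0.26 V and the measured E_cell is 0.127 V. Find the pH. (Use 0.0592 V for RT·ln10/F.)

E°_cell = 0.26 V and n = 2.
log Q = n(E° − E)/0.0592 = 2×(0.26 − 0.127)/0.0592 = 4.493.
With Q = [Ni²⁺]·P(H₂) / [H⁺]^2, solving for [H⁺] gives log[H⁺] = -2.897, so pH = 2.90.

pH = 2.90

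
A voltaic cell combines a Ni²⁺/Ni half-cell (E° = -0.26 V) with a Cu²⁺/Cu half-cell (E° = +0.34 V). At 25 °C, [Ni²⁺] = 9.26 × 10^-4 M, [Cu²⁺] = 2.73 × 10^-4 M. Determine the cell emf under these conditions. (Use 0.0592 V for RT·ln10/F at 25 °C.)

The Cu²⁺/Cu couple has the higher reduction potential and acts as the cathode, so E°_cell = +0.34 − (-0.26) = 0.60 V.
Balancing electrons gives n = 2; the reaction quotient is Q = [Ni²⁺]/[Cu²⁺] = 3.39.
At 25 °C, E = E° − (0.0592/n) log Q = 0.60 − (0.0592/2)(0.530) = 0.600 − 0.016 = 0.584 V.

0.584 V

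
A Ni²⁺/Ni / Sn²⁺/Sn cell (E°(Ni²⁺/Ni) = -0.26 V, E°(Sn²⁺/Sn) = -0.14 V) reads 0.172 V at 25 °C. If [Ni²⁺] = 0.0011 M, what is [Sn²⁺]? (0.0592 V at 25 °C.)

0.063 M

From the Nernst equation, log Q = n(E° − E)/0.0592 = 2(0.12 − 0.172)/0.0592 = -1.757, so Q = 0.0175.
With Q = [Ni²⁺]/[Sn²⁺] and the known concentrations, [Sn²⁺] in the denominator gives [Sn²⁺] = 0.063 M.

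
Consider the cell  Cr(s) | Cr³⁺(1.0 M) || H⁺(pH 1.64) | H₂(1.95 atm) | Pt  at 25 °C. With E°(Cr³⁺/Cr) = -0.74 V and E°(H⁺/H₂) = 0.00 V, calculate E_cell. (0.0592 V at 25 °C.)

0.63 V

The hydrogen couple is the cathode, so E°_cell = 0.74 V; n = 6.
[H⁺] = 10^(−1.64) = 0.023 M, and Q = [Cr³⁺]^2·P(H₂)^3 / [H⁺]^6 = 5.13 × 10^10.
E = E° − (0.0592/6) log Q = 0.74 − (0.0592/6)(10.710) = 0.634 V.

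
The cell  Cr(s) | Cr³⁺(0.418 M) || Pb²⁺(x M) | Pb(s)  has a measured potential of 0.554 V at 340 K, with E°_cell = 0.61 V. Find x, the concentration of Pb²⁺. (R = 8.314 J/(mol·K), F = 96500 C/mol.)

0.012 M

From the Nernst equation, ln Q = nF(E° − E)/RT = 6×96500×(0.61 − 0.554)/(8.314×340) = 11.470, so Q = 9.58 × 10^4.
With Q = [Cr³⁺]^2/[Pb²⁺]^3 and the known concentrations, [Pb²⁺]^3 in the denominator gives [Pb²⁺] = 0.012 M.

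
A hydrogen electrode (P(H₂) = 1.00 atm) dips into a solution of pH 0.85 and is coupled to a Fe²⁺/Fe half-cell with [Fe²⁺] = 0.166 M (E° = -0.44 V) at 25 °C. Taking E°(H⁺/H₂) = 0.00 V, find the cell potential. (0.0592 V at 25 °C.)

0.41 V

The hydrogen couple is the cathode, so E°_cell = 0.44 V; n = 2.
[H⁺] = 10^(−0.85) = 0.14 M, and Q = [Fe²⁺]·P(H₂) / [H⁺]^2 = 8.32.
E = E° − (0.0592/2) log Q = 0.44 − (0.0592/2)(0.920) = 0.413 V.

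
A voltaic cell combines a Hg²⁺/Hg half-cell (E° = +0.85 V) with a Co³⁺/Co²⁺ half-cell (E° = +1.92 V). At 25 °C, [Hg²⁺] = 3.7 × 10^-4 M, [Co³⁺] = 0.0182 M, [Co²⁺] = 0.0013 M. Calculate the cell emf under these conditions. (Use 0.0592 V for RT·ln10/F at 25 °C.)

1.24 V

The Co³⁺/Co²⁺ couple has the higher reduction potential and acts as the cathode, so E°_cell = +1.92 − (+0.85) = 1.07 V.
Balancing electrons gives n = 2; the reaction quotient is Q = [Hg²⁺]·[Co²⁺]^2/[Co³⁺]^2 = 1.89 × 10^-6.
At 25 °C, E = E° − (0.0592/n) log Q = 1.07 − (0.0592/2)(-5.724) = 1.070 + 0.169 = 1.239 V.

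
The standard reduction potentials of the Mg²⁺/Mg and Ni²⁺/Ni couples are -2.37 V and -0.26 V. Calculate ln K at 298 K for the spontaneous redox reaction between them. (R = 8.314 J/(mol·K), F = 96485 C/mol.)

ln K = 164.3

E°_cell = -0.26 − (-2.37) = 2.11 V, with n = 2 electrons transferred.
At equilibrium E = 0, so the Nernst equation gives ln K = nFE°/RT = (2)(96485)(2.11)/((8.314)(298)) = 164.34.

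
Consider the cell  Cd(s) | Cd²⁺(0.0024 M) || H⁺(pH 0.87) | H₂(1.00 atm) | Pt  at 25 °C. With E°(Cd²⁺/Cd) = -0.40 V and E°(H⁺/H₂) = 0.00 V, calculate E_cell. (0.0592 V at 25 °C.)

0.43 V

The hydrogen couple is the cathode, so E°_cell = 0.40 V; n = 2.
[H⁺] = 10^(−0.87) = 0.13 M, and Q = [Cd²⁺]·P(H₂) / [H⁺]^2 = 0.132.
E = E° − (0.0592/2) log Q = 0.40 − (0.0592/2)(-0.880) = 0.426 V.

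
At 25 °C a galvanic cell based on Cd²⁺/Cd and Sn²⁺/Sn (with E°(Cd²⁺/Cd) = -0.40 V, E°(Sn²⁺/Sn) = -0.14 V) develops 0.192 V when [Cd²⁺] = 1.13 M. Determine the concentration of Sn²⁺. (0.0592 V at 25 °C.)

0.0057 M

From the Nernst equation, log Q = n(E° − E)/0.0592 = 2(0.26 − 0.192)/0.0592 = 2.297, so Q = 198.
With Q = [Cd²⁺]/[Sn²⁺] and the known concentrations, [Sn²⁺] in the denominator gives [Sn²⁺] = 0.0057 M.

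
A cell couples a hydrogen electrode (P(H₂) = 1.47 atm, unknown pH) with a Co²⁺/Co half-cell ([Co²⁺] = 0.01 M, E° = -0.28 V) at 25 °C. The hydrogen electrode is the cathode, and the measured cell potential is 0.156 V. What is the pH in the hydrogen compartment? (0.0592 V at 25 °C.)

pH = 3.01

E°_cell = 0.28 V and n = 2.
log Q = n(E° − E)/0.0592 = 2×(0.28 − 0.156)/0.0592 = 4.189.
With Q = [Co²⁺]·P(H₂) / [H⁺]^2, solving for [H⁺] gives log[H⁺] = -3.011, so pH = 3.01.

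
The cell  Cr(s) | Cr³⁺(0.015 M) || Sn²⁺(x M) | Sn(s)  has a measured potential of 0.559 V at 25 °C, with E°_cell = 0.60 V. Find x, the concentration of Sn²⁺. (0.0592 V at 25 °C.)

0.0025 M

From the Nernst equation, log Q = n(E° − E)/0.0592 = 6(0.60 − 0.559)/0.0592 = 4.155, so Q = 1.43 × 10^4.
With Q = [Cr³⁺]^2/[Sn²⁺]^3 and the known concentrations, [Sn²⁺]^3 in the denominator gives [Sn²⁺] = 0.0025 M.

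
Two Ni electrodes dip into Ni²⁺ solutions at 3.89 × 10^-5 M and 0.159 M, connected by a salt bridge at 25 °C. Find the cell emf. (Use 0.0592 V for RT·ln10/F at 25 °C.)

Both half-cells are Ni²⁺/Ni, so E°_cell = 0. The concentrated side is the cathode; the cell reaction moves Ni²⁺ from high to low concentration with n = 2.
Q = [Ni²⁺]_dilute/[Ni²⁺]_conc = 3.89 × 10^-5/0.159 = 2.45 × 10^-4.
E = 0 − (0.0592/2) log Q = −(0.0592/2)(-3.611) = 0.1069 V.

0.11 V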